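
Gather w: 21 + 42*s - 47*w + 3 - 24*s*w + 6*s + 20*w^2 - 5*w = 48*s + 20*w^2 + w*(-24*s - 52) + 24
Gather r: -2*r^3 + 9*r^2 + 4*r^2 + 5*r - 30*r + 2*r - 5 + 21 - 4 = -2*r^3 + 13*r^2 - 23*r + 12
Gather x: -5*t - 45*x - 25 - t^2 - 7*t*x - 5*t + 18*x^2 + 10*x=-t^2 - 10*t + 18*x^2 + x*(-7*t - 35) - 25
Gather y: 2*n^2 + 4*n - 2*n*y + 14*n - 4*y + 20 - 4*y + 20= 2*n^2 + 18*n + y*(-2*n - 8) + 40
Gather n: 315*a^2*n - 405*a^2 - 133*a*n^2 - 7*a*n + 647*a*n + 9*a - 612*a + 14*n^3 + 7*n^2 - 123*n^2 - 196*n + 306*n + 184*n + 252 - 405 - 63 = -405*a^2 - 603*a + 14*n^3 + n^2*(-133*a - 116) + n*(315*a^2 + 640*a + 294) - 216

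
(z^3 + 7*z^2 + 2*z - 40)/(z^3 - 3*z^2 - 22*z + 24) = (z^2 + 3*z - 10)/(z^2 - 7*z + 6)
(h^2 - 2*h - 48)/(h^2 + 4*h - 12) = (h - 8)/(h - 2)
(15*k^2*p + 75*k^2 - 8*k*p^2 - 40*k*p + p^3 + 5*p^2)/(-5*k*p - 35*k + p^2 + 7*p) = (-3*k*p - 15*k + p^2 + 5*p)/(p + 7)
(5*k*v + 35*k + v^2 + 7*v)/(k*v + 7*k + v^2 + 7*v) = (5*k + v)/(k + v)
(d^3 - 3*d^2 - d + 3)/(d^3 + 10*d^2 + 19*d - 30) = (d^2 - 2*d - 3)/(d^2 + 11*d + 30)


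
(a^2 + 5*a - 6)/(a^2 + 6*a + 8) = (a^2 + 5*a - 6)/(a^2 + 6*a + 8)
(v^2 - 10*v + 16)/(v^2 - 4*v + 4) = (v - 8)/(v - 2)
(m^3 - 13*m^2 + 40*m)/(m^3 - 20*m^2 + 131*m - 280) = m/(m - 7)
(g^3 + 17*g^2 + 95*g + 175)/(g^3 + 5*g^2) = 1 + 12/g + 35/g^2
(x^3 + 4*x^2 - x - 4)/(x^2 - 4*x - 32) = (x^2 - 1)/(x - 8)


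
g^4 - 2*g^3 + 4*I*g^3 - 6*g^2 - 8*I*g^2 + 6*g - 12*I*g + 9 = (g - 3)*(g + 1)*(g + I)*(g + 3*I)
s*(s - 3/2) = s^2 - 3*s/2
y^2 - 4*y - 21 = (y - 7)*(y + 3)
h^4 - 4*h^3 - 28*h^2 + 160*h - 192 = (h - 4)^2*(h - 2)*(h + 6)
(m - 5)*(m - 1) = m^2 - 6*m + 5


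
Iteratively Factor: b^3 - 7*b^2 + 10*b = (b)*(b^2 - 7*b + 10) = b*(b - 5)*(b - 2)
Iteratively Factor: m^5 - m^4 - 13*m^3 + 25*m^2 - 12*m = (m - 1)*(m^4 - 13*m^2 + 12*m) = m*(m - 1)*(m^3 - 13*m + 12) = m*(m - 1)^2*(m^2 + m - 12) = m*(m - 3)*(m - 1)^2*(m + 4)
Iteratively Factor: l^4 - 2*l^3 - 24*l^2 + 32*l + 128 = (l - 4)*(l^3 + 2*l^2 - 16*l - 32) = (l - 4)*(l + 4)*(l^2 - 2*l - 8) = (l - 4)*(l + 2)*(l + 4)*(l - 4)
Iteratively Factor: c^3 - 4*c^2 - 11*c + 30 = (c + 3)*(c^2 - 7*c + 10) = (c - 5)*(c + 3)*(c - 2)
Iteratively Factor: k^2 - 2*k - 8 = (k + 2)*(k - 4)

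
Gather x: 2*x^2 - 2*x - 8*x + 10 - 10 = 2*x^2 - 10*x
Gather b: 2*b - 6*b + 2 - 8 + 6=-4*b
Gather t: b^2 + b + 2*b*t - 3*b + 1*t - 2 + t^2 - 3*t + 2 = b^2 - 2*b + t^2 + t*(2*b - 2)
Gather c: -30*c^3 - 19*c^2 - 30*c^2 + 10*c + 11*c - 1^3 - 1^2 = -30*c^3 - 49*c^2 + 21*c - 2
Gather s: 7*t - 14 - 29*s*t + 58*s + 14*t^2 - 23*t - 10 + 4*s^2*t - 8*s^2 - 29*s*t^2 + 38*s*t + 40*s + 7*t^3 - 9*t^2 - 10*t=s^2*(4*t - 8) + s*(-29*t^2 + 9*t + 98) + 7*t^3 + 5*t^2 - 26*t - 24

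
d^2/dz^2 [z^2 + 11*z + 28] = 2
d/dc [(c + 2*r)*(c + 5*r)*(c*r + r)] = r*(3*c^2 + 14*c*r + 2*c + 10*r^2 + 7*r)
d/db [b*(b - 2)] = 2*b - 2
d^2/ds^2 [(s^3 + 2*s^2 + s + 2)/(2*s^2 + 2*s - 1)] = 2*(2*s^3 + 30*s^2 + 33*s + 16)/(8*s^6 + 24*s^5 + 12*s^4 - 16*s^3 - 6*s^2 + 6*s - 1)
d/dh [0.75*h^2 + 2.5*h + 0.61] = 1.5*h + 2.5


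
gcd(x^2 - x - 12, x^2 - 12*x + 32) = x - 4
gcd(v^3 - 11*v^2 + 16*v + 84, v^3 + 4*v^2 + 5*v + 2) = v + 2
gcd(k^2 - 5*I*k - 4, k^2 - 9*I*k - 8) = k - I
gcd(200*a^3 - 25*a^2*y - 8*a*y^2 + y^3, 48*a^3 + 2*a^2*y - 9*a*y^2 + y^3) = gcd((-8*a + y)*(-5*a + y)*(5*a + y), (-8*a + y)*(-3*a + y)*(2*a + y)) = -8*a + y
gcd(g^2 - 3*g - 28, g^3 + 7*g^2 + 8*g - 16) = g + 4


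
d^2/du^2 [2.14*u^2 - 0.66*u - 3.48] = 4.28000000000000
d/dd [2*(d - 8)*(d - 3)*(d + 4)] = 6*d^2 - 28*d - 40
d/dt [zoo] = 0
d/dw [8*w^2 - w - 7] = 16*w - 1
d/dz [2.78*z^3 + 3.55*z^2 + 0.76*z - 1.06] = 8.34*z^2 + 7.1*z + 0.76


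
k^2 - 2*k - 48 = (k - 8)*(k + 6)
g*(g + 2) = g^2 + 2*g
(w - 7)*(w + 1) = w^2 - 6*w - 7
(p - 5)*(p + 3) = p^2 - 2*p - 15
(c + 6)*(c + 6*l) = c^2 + 6*c*l + 6*c + 36*l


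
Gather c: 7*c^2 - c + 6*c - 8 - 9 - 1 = 7*c^2 + 5*c - 18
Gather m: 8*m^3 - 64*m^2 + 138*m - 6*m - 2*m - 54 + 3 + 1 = 8*m^3 - 64*m^2 + 130*m - 50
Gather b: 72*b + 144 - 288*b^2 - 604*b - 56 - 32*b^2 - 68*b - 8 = -320*b^2 - 600*b + 80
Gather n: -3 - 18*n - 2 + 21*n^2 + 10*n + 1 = 21*n^2 - 8*n - 4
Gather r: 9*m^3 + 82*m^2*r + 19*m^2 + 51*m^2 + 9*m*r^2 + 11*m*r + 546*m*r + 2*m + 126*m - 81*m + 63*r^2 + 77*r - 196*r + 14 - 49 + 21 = 9*m^3 + 70*m^2 + 47*m + r^2*(9*m + 63) + r*(82*m^2 + 557*m - 119) - 14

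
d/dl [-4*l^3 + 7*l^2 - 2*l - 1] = -12*l^2 + 14*l - 2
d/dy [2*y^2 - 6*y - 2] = 4*y - 6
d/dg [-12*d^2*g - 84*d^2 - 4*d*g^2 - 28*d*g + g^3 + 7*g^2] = -12*d^2 - 8*d*g - 28*d + 3*g^2 + 14*g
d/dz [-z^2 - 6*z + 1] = -2*z - 6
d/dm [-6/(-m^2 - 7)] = -12*m/(m^2 + 7)^2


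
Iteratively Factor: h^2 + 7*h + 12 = (h + 4)*(h + 3)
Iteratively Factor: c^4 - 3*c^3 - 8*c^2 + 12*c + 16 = (c - 4)*(c^3 + c^2 - 4*c - 4) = (c - 4)*(c + 2)*(c^2 - c - 2) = (c - 4)*(c - 2)*(c + 2)*(c + 1)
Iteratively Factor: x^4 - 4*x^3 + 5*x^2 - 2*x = (x)*(x^3 - 4*x^2 + 5*x - 2) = x*(x - 1)*(x^2 - 3*x + 2) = x*(x - 1)^2*(x - 2)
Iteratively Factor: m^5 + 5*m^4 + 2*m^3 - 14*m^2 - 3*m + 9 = (m + 3)*(m^4 + 2*m^3 - 4*m^2 - 2*m + 3) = (m + 3)^2*(m^3 - m^2 - m + 1) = (m + 1)*(m + 3)^2*(m^2 - 2*m + 1) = (m - 1)*(m + 1)*(m + 3)^2*(m - 1)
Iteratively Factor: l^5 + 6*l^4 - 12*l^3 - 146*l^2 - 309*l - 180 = (l - 5)*(l^4 + 11*l^3 + 43*l^2 + 69*l + 36) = (l - 5)*(l + 4)*(l^3 + 7*l^2 + 15*l + 9) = (l - 5)*(l + 1)*(l + 4)*(l^2 + 6*l + 9) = (l - 5)*(l + 1)*(l + 3)*(l + 4)*(l + 3)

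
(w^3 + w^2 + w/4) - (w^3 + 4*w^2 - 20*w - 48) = -3*w^2 + 81*w/4 + 48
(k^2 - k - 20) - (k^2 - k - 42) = 22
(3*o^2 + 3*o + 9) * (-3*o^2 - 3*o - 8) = -9*o^4 - 18*o^3 - 60*o^2 - 51*o - 72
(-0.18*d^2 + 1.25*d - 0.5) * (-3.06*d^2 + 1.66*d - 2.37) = 0.5508*d^4 - 4.1238*d^3 + 4.0316*d^2 - 3.7925*d + 1.185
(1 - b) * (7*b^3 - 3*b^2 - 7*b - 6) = -7*b^4 + 10*b^3 + 4*b^2 - b - 6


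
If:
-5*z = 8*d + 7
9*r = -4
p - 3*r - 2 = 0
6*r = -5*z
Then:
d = -29/24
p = 2/3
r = -4/9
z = 8/15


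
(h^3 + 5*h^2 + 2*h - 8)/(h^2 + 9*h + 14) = (h^2 + 3*h - 4)/(h + 7)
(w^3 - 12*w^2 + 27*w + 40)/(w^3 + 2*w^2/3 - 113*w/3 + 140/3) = 3*(w^2 - 7*w - 8)/(3*w^2 + 17*w - 28)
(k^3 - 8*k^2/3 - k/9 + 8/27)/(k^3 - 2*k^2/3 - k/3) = (k^2 - 3*k + 8/9)/(k*(k - 1))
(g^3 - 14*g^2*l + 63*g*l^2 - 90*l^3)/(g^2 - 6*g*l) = g - 8*l + 15*l^2/g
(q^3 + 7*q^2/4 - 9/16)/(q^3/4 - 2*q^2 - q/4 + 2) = (4*q^3 + 7*q^2 - 9/4)/(q^3 - 8*q^2 - q + 8)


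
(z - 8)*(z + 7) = z^2 - z - 56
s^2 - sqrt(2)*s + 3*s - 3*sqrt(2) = (s + 3)*(s - sqrt(2))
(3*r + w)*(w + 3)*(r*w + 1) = 3*r^2*w^2 + 9*r^2*w + r*w^3 + 3*r*w^2 + 3*r*w + 9*r + w^2 + 3*w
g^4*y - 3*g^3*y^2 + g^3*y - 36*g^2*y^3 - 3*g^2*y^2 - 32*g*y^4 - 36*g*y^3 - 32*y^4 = (g - 8*y)*(g + y)*(g + 4*y)*(g*y + y)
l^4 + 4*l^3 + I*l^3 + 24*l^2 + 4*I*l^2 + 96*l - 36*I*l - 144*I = (l + 4)*(l - 3*I)*(l - 2*I)*(l + 6*I)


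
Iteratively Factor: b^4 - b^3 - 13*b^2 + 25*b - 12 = (b - 1)*(b^3 - 13*b + 12) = (b - 3)*(b - 1)*(b^2 + 3*b - 4) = (b - 3)*(b - 1)*(b + 4)*(b - 1)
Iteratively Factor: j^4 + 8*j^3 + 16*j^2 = (j)*(j^3 + 8*j^2 + 16*j) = j*(j + 4)*(j^2 + 4*j) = j^2*(j + 4)*(j + 4)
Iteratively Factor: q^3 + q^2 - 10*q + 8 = (q - 1)*(q^2 + 2*q - 8) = (q - 2)*(q - 1)*(q + 4)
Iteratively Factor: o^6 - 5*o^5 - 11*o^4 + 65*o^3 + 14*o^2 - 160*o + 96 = (o + 2)*(o^5 - 7*o^4 + 3*o^3 + 59*o^2 - 104*o + 48) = (o - 1)*(o + 2)*(o^4 - 6*o^3 - 3*o^2 + 56*o - 48) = (o - 4)*(o - 1)*(o + 2)*(o^3 - 2*o^2 - 11*o + 12) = (o - 4)*(o - 1)^2*(o + 2)*(o^2 - o - 12) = (o - 4)*(o - 1)^2*(o + 2)*(o + 3)*(o - 4)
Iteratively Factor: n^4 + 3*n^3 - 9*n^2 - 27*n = (n + 3)*(n^3 - 9*n) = (n + 3)^2*(n^2 - 3*n) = (n - 3)*(n + 3)^2*(n)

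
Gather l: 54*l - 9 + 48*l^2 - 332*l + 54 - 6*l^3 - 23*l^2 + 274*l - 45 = -6*l^3 + 25*l^2 - 4*l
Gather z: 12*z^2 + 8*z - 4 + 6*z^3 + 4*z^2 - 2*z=6*z^3 + 16*z^2 + 6*z - 4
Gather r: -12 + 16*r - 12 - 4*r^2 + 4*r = -4*r^2 + 20*r - 24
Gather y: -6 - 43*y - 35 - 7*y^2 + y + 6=-7*y^2 - 42*y - 35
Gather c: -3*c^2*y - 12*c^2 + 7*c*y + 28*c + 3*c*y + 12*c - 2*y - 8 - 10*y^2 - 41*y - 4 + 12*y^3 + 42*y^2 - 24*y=c^2*(-3*y - 12) + c*(10*y + 40) + 12*y^3 + 32*y^2 - 67*y - 12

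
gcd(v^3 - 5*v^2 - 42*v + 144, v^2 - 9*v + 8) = v - 8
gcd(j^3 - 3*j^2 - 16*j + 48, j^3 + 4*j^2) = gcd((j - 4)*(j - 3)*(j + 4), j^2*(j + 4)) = j + 4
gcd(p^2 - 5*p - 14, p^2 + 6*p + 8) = p + 2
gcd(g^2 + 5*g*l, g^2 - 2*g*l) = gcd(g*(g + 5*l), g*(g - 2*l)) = g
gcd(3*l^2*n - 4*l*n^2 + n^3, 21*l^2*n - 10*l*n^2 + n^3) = 3*l*n - n^2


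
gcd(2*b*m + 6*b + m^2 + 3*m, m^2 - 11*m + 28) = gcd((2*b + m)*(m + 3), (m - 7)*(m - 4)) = 1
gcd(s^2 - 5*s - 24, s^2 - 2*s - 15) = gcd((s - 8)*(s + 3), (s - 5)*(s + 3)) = s + 3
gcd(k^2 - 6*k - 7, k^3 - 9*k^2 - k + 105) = k - 7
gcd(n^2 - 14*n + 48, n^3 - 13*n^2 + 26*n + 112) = n - 8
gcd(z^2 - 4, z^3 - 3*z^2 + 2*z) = z - 2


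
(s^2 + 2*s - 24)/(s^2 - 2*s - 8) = (s + 6)/(s + 2)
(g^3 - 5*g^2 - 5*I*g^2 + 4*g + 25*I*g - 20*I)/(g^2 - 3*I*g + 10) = (g^2 - 5*g + 4)/(g + 2*I)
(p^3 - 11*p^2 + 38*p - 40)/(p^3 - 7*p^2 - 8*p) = (-p^3 + 11*p^2 - 38*p + 40)/(p*(-p^2 + 7*p + 8))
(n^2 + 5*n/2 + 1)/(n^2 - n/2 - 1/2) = (n + 2)/(n - 1)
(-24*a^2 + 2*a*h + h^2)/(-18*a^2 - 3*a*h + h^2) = (24*a^2 - 2*a*h - h^2)/(18*a^2 + 3*a*h - h^2)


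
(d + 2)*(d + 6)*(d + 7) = d^3 + 15*d^2 + 68*d + 84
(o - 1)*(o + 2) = o^2 + o - 2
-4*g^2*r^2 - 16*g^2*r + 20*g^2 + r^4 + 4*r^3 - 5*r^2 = (-2*g + r)*(2*g + r)*(r - 1)*(r + 5)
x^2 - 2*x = x*(x - 2)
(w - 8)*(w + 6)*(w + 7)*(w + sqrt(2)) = w^4 + sqrt(2)*w^3 + 5*w^3 - 62*w^2 + 5*sqrt(2)*w^2 - 336*w - 62*sqrt(2)*w - 336*sqrt(2)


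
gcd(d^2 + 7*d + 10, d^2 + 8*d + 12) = d + 2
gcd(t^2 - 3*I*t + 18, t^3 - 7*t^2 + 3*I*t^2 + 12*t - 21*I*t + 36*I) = t + 3*I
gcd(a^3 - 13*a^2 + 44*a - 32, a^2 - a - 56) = a - 8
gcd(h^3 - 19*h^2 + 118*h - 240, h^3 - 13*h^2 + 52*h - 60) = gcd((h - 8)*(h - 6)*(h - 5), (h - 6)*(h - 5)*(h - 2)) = h^2 - 11*h + 30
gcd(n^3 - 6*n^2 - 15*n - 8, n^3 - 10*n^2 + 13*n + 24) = n^2 - 7*n - 8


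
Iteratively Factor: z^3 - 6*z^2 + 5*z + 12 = (z + 1)*(z^2 - 7*z + 12) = (z - 4)*(z + 1)*(z - 3)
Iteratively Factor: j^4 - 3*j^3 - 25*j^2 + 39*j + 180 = (j - 5)*(j^3 + 2*j^2 - 15*j - 36) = (j - 5)*(j + 3)*(j^2 - j - 12) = (j - 5)*(j + 3)^2*(j - 4)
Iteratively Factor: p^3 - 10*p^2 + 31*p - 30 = (p - 5)*(p^2 - 5*p + 6) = (p - 5)*(p - 3)*(p - 2)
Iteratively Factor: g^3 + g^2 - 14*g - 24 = (g + 2)*(g^2 - g - 12) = (g + 2)*(g + 3)*(g - 4)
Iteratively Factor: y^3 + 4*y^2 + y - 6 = (y + 2)*(y^2 + 2*y - 3) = (y - 1)*(y + 2)*(y + 3)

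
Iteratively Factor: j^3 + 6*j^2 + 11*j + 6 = (j + 2)*(j^2 + 4*j + 3) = (j + 1)*(j + 2)*(j + 3)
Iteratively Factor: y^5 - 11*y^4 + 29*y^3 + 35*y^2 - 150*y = (y - 5)*(y^4 - 6*y^3 - y^2 + 30*y) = (y - 5)*(y - 3)*(y^3 - 3*y^2 - 10*y) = y*(y - 5)*(y - 3)*(y^2 - 3*y - 10) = y*(y - 5)^2*(y - 3)*(y + 2)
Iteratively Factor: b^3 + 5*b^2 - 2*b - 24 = (b + 3)*(b^2 + 2*b - 8) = (b - 2)*(b + 3)*(b + 4)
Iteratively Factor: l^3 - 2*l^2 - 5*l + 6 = (l - 1)*(l^2 - l - 6) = (l - 3)*(l - 1)*(l + 2)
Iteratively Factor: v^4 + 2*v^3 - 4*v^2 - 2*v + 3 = (v - 1)*(v^3 + 3*v^2 - v - 3) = (v - 1)^2*(v^2 + 4*v + 3) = (v - 1)^2*(v + 3)*(v + 1)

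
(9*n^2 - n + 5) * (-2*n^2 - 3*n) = -18*n^4 - 25*n^3 - 7*n^2 - 15*n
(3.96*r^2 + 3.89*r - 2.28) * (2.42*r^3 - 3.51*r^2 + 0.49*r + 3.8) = 9.5832*r^5 - 4.4858*r^4 - 17.2311*r^3 + 24.9569*r^2 + 13.6648*r - 8.664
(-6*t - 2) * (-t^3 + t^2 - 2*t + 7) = 6*t^4 - 4*t^3 + 10*t^2 - 38*t - 14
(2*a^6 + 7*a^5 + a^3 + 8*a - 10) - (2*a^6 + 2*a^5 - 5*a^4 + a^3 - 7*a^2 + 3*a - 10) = 5*a^5 + 5*a^4 + 7*a^2 + 5*a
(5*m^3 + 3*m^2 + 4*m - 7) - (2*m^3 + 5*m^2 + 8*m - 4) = 3*m^3 - 2*m^2 - 4*m - 3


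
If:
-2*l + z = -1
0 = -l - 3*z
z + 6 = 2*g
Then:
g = 41/14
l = 3/7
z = -1/7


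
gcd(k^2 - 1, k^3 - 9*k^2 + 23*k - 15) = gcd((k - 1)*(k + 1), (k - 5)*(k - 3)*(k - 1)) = k - 1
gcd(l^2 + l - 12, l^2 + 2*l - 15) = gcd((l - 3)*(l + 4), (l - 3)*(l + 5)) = l - 3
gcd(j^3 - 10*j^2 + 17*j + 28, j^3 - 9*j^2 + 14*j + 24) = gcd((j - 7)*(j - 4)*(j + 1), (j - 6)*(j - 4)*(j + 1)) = j^2 - 3*j - 4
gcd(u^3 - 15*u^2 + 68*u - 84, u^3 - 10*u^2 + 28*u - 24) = u^2 - 8*u + 12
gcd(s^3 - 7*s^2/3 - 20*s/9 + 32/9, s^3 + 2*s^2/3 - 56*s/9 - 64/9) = s^2 - 4*s/3 - 32/9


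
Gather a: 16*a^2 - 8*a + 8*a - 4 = 16*a^2 - 4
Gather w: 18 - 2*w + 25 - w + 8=51 - 3*w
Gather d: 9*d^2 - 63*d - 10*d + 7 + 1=9*d^2 - 73*d + 8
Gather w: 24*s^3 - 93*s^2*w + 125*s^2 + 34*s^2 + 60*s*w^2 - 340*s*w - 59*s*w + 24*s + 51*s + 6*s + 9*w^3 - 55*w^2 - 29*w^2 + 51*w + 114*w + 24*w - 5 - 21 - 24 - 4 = 24*s^3 + 159*s^2 + 81*s + 9*w^3 + w^2*(60*s - 84) + w*(-93*s^2 - 399*s + 189) - 54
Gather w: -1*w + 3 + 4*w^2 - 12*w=4*w^2 - 13*w + 3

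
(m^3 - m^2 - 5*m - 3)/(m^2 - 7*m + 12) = (m^2 + 2*m + 1)/(m - 4)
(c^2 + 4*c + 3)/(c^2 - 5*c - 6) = (c + 3)/(c - 6)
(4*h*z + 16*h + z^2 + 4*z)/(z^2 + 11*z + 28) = (4*h + z)/(z + 7)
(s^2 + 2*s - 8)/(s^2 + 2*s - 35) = (s^2 + 2*s - 8)/(s^2 + 2*s - 35)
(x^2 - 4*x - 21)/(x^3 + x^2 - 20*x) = (x^2 - 4*x - 21)/(x*(x^2 + x - 20))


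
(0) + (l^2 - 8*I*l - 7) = l^2 - 8*I*l - 7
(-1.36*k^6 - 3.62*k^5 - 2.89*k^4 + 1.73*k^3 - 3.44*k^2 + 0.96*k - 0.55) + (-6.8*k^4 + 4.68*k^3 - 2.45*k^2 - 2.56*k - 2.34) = -1.36*k^6 - 3.62*k^5 - 9.69*k^4 + 6.41*k^3 - 5.89*k^2 - 1.6*k - 2.89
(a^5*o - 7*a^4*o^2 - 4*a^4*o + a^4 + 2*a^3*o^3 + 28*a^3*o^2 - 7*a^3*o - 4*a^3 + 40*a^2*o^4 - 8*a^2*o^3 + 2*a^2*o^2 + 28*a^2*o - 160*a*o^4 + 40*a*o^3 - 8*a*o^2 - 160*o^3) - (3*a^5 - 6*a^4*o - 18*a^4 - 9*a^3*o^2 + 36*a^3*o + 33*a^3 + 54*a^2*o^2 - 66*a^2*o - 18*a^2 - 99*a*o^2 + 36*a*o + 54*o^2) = a^5*o - 3*a^5 - 7*a^4*o^2 + 2*a^4*o + 19*a^4 + 2*a^3*o^3 + 37*a^3*o^2 - 43*a^3*o - 37*a^3 + 40*a^2*o^4 - 8*a^2*o^3 - 52*a^2*o^2 + 94*a^2*o + 18*a^2 - 160*a*o^4 + 40*a*o^3 + 91*a*o^2 - 36*a*o - 160*o^3 - 54*o^2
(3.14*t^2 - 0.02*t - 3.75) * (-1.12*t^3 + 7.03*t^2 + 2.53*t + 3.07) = -3.5168*t^5 + 22.0966*t^4 + 12.0036*t^3 - 16.7733*t^2 - 9.5489*t - 11.5125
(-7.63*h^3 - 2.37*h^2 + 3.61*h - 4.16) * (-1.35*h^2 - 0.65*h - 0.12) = 10.3005*h^5 + 8.159*h^4 - 2.4174*h^3 + 3.5539*h^2 + 2.2708*h + 0.4992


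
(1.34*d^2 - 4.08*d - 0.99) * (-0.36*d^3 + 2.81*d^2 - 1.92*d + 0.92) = -0.4824*d^5 + 5.2342*d^4 - 13.6812*d^3 + 6.2845*d^2 - 1.8528*d - 0.9108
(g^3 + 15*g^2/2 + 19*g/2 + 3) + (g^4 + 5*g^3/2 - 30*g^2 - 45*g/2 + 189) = g^4 + 7*g^3/2 - 45*g^2/2 - 13*g + 192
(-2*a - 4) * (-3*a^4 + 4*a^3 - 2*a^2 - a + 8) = 6*a^5 + 4*a^4 - 12*a^3 + 10*a^2 - 12*a - 32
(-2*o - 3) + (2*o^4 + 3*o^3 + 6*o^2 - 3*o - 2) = 2*o^4 + 3*o^3 + 6*o^2 - 5*o - 5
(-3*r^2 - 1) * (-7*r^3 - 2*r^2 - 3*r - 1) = 21*r^5 + 6*r^4 + 16*r^3 + 5*r^2 + 3*r + 1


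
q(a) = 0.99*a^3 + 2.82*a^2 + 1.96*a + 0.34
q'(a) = 2.97*a^2 + 5.64*a + 1.96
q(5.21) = 227.10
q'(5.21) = 111.96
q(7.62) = 617.04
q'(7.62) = 217.39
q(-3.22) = -9.78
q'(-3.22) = 14.59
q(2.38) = 34.32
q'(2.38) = 32.21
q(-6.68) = -182.01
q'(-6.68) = 96.81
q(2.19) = 28.56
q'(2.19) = 28.56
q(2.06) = 25.00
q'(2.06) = 26.18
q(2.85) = 51.75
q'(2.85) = 42.16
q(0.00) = 0.34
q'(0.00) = 1.96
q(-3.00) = -6.89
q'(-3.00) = 11.77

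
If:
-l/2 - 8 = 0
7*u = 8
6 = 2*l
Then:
No Solution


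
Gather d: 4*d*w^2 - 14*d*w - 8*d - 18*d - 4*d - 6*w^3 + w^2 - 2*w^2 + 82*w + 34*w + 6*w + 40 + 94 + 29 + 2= d*(4*w^2 - 14*w - 30) - 6*w^3 - w^2 + 122*w + 165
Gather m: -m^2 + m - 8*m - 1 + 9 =-m^2 - 7*m + 8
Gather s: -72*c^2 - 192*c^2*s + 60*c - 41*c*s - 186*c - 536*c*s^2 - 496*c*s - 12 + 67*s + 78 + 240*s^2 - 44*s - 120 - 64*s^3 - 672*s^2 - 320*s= -72*c^2 - 126*c - 64*s^3 + s^2*(-536*c - 432) + s*(-192*c^2 - 537*c - 297) - 54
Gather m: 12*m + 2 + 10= 12*m + 12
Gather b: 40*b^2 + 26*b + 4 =40*b^2 + 26*b + 4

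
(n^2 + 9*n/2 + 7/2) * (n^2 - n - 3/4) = n^4 + 7*n^3/2 - 7*n^2/4 - 55*n/8 - 21/8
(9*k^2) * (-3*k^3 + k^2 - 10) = -27*k^5 + 9*k^4 - 90*k^2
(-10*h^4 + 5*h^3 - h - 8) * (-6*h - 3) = 60*h^5 - 15*h^3 + 6*h^2 + 51*h + 24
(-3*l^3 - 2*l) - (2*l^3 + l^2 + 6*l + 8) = -5*l^3 - l^2 - 8*l - 8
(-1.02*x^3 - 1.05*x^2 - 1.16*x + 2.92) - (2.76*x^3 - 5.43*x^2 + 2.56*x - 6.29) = -3.78*x^3 + 4.38*x^2 - 3.72*x + 9.21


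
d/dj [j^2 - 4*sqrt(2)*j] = 2*j - 4*sqrt(2)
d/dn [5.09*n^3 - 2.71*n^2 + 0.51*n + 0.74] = 15.27*n^2 - 5.42*n + 0.51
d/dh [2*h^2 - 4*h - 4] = 4*h - 4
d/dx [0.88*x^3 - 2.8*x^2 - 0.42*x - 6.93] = 2.64*x^2 - 5.6*x - 0.42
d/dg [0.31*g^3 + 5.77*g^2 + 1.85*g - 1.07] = 0.93*g^2 + 11.54*g + 1.85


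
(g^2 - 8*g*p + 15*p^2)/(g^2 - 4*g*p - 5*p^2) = (g - 3*p)/(g + p)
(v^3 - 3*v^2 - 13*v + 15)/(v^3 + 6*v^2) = (v^3 - 3*v^2 - 13*v + 15)/(v^2*(v + 6))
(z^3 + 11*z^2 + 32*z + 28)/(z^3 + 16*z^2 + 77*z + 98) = (z + 2)/(z + 7)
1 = 1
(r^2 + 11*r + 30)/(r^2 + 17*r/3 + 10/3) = 3*(r + 6)/(3*r + 2)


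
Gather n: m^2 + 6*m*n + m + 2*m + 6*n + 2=m^2 + 3*m + n*(6*m + 6) + 2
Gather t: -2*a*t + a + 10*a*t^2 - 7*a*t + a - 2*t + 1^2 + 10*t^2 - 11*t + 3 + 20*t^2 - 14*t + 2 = 2*a + t^2*(10*a + 30) + t*(-9*a - 27) + 6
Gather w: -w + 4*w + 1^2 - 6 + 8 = 3*w + 3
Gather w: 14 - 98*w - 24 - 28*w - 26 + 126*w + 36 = 0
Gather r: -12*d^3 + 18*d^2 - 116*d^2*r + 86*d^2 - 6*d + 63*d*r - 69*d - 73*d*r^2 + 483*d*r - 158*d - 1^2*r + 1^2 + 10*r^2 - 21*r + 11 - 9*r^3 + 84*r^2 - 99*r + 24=-12*d^3 + 104*d^2 - 233*d - 9*r^3 + r^2*(94 - 73*d) + r*(-116*d^2 + 546*d - 121) + 36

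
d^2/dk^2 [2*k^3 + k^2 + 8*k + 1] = 12*k + 2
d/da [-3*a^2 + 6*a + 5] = 6 - 6*a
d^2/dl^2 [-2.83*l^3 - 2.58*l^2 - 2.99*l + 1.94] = -16.98*l - 5.16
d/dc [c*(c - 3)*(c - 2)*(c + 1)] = 4*c^3 - 12*c^2 + 2*c + 6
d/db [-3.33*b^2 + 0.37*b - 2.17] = 0.37 - 6.66*b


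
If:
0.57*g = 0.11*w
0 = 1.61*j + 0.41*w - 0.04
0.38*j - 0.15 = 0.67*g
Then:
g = -0.12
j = 0.18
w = -0.62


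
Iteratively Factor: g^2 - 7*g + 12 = (g - 3)*(g - 4)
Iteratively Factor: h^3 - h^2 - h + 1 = (h - 1)*(h^2 - 1) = (h - 1)^2*(h + 1)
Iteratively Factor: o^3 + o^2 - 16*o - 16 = (o + 4)*(o^2 - 3*o - 4) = (o + 1)*(o + 4)*(o - 4)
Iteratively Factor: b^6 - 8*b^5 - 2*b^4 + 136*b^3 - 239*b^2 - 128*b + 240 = (b - 1)*(b^5 - 7*b^4 - 9*b^3 + 127*b^2 - 112*b - 240) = (b - 1)*(b + 4)*(b^4 - 11*b^3 + 35*b^2 - 13*b - 60) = (b - 1)*(b + 1)*(b + 4)*(b^3 - 12*b^2 + 47*b - 60) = (b - 4)*(b - 1)*(b + 1)*(b + 4)*(b^2 - 8*b + 15) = (b - 4)*(b - 3)*(b - 1)*(b + 1)*(b + 4)*(b - 5)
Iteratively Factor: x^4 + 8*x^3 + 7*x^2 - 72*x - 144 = (x - 3)*(x^3 + 11*x^2 + 40*x + 48) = (x - 3)*(x + 4)*(x^2 + 7*x + 12) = (x - 3)*(x + 3)*(x + 4)*(x + 4)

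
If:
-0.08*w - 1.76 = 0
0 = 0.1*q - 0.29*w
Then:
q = -63.80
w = -22.00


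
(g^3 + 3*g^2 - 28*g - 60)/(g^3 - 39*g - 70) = (g^2 + g - 30)/(g^2 - 2*g - 35)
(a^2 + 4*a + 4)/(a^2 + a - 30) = (a^2 + 4*a + 4)/(a^2 + a - 30)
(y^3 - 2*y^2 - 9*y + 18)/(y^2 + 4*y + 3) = (y^2 - 5*y + 6)/(y + 1)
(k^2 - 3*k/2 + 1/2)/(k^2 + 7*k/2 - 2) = (k - 1)/(k + 4)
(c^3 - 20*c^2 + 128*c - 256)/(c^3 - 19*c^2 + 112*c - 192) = (c - 4)/(c - 3)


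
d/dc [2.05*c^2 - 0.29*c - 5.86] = 4.1*c - 0.29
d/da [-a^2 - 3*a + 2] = -2*a - 3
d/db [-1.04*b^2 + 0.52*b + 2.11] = 0.52 - 2.08*b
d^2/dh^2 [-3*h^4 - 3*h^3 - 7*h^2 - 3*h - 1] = -36*h^2 - 18*h - 14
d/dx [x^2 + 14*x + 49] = 2*x + 14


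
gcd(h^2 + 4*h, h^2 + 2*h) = h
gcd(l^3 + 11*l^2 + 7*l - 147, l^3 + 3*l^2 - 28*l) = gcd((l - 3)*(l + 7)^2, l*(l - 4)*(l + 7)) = l + 7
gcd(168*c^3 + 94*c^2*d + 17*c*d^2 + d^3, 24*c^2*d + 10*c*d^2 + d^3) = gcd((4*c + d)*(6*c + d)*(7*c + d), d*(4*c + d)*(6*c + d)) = 24*c^2 + 10*c*d + d^2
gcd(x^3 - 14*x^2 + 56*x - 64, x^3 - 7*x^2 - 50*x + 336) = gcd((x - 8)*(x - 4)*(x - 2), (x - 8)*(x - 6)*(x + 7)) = x - 8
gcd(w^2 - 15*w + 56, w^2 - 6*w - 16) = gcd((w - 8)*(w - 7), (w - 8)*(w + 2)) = w - 8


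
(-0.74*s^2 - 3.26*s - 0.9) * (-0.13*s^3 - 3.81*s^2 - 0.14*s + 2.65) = 0.0962*s^5 + 3.2432*s^4 + 12.6412*s^3 + 1.9244*s^2 - 8.513*s - 2.385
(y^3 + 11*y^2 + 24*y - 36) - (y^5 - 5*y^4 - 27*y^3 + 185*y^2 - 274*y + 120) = -y^5 + 5*y^4 + 28*y^3 - 174*y^2 + 298*y - 156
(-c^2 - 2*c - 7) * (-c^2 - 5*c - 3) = c^4 + 7*c^3 + 20*c^2 + 41*c + 21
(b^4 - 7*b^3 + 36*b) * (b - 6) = b^5 - 13*b^4 + 42*b^3 + 36*b^2 - 216*b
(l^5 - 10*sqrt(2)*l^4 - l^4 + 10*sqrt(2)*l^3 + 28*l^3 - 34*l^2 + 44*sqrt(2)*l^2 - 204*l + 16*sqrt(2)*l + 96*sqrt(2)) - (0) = l^5 - 10*sqrt(2)*l^4 - l^4 + 10*sqrt(2)*l^3 + 28*l^3 - 34*l^2 + 44*sqrt(2)*l^2 - 204*l + 16*sqrt(2)*l + 96*sqrt(2)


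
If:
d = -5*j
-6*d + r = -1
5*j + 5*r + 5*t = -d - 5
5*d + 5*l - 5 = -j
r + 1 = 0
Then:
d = 0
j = 0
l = 1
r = -1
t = 0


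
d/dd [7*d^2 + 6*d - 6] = 14*d + 6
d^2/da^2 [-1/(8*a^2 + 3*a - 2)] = 2*(64*a^2 + 24*a - (16*a + 3)^2 - 16)/(8*a^2 + 3*a - 2)^3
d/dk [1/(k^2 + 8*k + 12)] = 2*(-k - 4)/(k^2 + 8*k + 12)^2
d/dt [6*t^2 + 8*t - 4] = 12*t + 8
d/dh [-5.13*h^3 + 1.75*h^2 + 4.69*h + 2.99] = -15.39*h^2 + 3.5*h + 4.69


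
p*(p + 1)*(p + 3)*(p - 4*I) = p^4 + 4*p^3 - 4*I*p^3 + 3*p^2 - 16*I*p^2 - 12*I*p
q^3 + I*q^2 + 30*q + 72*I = (q - 6*I)*(q + 3*I)*(q + 4*I)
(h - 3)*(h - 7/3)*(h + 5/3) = h^3 - 11*h^2/3 - 17*h/9 + 35/3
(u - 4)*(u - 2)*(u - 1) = u^3 - 7*u^2 + 14*u - 8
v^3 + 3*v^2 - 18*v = v*(v - 3)*(v + 6)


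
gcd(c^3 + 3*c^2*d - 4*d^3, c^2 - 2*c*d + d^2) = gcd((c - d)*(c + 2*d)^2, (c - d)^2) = c - d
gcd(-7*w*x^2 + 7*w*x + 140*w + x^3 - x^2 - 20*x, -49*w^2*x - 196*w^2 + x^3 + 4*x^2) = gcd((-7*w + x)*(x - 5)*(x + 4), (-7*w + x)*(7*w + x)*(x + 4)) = -7*w*x - 28*w + x^2 + 4*x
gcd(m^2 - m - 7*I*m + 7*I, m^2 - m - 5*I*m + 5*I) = m - 1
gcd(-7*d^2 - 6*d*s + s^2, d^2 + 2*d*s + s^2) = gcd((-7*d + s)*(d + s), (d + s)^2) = d + s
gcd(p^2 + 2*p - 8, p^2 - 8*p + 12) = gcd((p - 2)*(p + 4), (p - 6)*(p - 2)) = p - 2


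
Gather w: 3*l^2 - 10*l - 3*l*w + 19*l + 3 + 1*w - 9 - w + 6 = 3*l^2 - 3*l*w + 9*l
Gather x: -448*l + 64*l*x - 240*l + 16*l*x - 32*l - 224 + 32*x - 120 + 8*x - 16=-720*l + x*(80*l + 40) - 360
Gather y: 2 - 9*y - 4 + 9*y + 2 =0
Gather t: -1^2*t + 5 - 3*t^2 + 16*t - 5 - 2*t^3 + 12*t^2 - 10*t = -2*t^3 + 9*t^2 + 5*t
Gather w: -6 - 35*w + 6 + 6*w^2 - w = 6*w^2 - 36*w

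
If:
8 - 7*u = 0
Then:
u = 8/7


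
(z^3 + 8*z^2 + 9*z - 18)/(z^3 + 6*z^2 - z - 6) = (z + 3)/(z + 1)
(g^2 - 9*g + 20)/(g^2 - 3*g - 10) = (g - 4)/(g + 2)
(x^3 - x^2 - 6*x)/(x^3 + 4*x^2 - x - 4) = x*(x^2 - x - 6)/(x^3 + 4*x^2 - x - 4)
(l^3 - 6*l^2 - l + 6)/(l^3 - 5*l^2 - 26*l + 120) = (l^2 - 1)/(l^2 + l - 20)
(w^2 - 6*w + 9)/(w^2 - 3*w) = (w - 3)/w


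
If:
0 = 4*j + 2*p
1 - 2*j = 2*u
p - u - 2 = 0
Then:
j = -5/2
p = 5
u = 3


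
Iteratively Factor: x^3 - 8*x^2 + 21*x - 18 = (x - 3)*(x^2 - 5*x + 6) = (x - 3)^2*(x - 2)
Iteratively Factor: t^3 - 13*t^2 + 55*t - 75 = (t - 5)*(t^2 - 8*t + 15) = (t - 5)*(t - 3)*(t - 5)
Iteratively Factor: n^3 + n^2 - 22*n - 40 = (n - 5)*(n^2 + 6*n + 8) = (n - 5)*(n + 2)*(n + 4)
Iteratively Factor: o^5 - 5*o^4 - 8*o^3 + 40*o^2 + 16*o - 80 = (o + 2)*(o^4 - 7*o^3 + 6*o^2 + 28*o - 40) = (o + 2)^2*(o^3 - 9*o^2 + 24*o - 20) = (o - 2)*(o + 2)^2*(o^2 - 7*o + 10) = (o - 2)^2*(o + 2)^2*(o - 5)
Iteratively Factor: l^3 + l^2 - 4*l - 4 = (l + 2)*(l^2 - l - 2) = (l - 2)*(l + 2)*(l + 1)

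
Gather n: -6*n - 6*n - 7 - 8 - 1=-12*n - 16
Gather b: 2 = 2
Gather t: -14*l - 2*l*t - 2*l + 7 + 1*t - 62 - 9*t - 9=-16*l + t*(-2*l - 8) - 64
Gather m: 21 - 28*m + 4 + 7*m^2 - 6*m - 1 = 7*m^2 - 34*m + 24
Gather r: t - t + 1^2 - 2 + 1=0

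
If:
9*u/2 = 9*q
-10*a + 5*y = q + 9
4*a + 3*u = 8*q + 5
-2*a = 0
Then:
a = 0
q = -5/2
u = -5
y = 13/10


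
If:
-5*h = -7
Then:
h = 7/5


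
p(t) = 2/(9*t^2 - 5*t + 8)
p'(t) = 2*(5 - 18*t)/(9*t^2 - 5*t + 8)^2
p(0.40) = 0.27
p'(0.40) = -0.08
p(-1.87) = 0.04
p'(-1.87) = 0.03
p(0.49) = 0.26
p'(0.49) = -0.13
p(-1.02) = 0.09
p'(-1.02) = 0.09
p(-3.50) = 0.01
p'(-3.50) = 0.01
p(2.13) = 0.05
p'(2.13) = -0.05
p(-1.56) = 0.05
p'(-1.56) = 0.05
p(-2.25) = 0.03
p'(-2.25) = 0.02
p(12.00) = 0.00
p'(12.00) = 0.00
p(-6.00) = 0.01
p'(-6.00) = 0.00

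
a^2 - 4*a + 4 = (a - 2)^2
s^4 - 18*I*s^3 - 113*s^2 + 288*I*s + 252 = (s - 7*I)*(s - 6*I)*(s - 3*I)*(s - 2*I)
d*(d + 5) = d^2 + 5*d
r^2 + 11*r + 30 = (r + 5)*(r + 6)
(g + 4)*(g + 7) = g^2 + 11*g + 28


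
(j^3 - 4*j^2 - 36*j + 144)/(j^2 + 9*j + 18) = (j^2 - 10*j + 24)/(j + 3)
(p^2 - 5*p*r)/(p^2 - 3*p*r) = (p - 5*r)/(p - 3*r)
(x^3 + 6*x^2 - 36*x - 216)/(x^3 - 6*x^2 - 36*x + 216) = (x + 6)/(x - 6)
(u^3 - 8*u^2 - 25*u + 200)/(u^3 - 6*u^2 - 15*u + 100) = (u^2 - 3*u - 40)/(u^2 - u - 20)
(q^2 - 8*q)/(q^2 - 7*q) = (q - 8)/(q - 7)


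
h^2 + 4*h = h*(h + 4)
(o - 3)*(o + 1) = o^2 - 2*o - 3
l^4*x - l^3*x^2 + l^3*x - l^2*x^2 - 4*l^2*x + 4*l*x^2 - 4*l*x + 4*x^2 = (l - 2)*(l + 2)*(l - x)*(l*x + x)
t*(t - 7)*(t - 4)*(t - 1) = t^4 - 12*t^3 + 39*t^2 - 28*t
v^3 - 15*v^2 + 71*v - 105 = (v - 7)*(v - 5)*(v - 3)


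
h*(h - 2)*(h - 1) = h^3 - 3*h^2 + 2*h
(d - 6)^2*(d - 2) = d^3 - 14*d^2 + 60*d - 72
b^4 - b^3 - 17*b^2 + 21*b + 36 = (b - 3)^2*(b + 1)*(b + 4)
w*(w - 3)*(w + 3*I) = w^3 - 3*w^2 + 3*I*w^2 - 9*I*w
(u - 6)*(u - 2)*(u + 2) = u^3 - 6*u^2 - 4*u + 24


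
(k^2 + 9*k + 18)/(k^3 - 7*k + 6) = (k + 6)/(k^2 - 3*k + 2)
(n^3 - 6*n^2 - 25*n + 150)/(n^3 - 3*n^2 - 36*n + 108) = (n^2 - 25)/(n^2 + 3*n - 18)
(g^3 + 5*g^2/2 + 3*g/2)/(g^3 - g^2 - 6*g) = (g^2 + 5*g/2 + 3/2)/(g^2 - g - 6)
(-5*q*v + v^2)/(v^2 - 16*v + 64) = v*(-5*q + v)/(v^2 - 16*v + 64)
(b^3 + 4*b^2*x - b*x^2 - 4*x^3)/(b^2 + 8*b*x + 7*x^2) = (b^2 + 3*b*x - 4*x^2)/(b + 7*x)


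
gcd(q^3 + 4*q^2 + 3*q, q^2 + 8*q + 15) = q + 3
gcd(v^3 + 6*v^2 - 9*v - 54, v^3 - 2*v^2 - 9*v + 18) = v^2 - 9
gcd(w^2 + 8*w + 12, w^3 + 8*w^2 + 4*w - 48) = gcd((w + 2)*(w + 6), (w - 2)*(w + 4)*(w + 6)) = w + 6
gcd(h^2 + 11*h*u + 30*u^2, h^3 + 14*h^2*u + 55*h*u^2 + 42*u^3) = h + 6*u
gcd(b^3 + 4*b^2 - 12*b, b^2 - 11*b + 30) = 1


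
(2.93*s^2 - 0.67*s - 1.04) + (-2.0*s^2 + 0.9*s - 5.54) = 0.93*s^2 + 0.23*s - 6.58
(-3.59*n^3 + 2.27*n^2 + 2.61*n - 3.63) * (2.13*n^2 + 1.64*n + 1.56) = -7.6467*n^5 - 1.0525*n^4 + 3.6817*n^3 + 0.0896999999999997*n^2 - 1.8816*n - 5.6628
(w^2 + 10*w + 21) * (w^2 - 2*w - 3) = w^4 + 8*w^3 - 2*w^2 - 72*w - 63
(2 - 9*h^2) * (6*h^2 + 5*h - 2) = -54*h^4 - 45*h^3 + 30*h^2 + 10*h - 4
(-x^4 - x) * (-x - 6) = x^5 + 6*x^4 + x^2 + 6*x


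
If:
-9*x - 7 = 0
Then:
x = -7/9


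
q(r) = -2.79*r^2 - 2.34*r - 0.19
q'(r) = -5.58*r - 2.34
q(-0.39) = 0.30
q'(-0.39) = -0.16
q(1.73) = -12.59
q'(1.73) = -11.99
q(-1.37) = -2.22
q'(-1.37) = 5.30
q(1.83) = -13.82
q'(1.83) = -12.55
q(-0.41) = 0.30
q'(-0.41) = -0.05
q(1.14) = -6.48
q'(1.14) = -8.70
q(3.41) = -40.61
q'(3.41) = -21.37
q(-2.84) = -16.05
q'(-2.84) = 13.51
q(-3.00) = -18.28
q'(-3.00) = 14.40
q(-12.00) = -373.87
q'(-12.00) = 64.62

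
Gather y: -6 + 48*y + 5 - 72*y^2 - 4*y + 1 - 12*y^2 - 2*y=-84*y^2 + 42*y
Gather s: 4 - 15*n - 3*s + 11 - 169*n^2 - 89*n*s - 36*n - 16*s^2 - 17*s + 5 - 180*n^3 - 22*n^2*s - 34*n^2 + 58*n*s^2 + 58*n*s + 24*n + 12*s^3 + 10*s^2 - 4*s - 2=-180*n^3 - 203*n^2 - 27*n + 12*s^3 + s^2*(58*n - 6) + s*(-22*n^2 - 31*n - 24) + 18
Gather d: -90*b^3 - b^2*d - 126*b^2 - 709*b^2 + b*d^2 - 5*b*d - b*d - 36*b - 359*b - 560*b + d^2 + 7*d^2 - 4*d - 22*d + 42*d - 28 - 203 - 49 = -90*b^3 - 835*b^2 - 955*b + d^2*(b + 8) + d*(-b^2 - 6*b + 16) - 280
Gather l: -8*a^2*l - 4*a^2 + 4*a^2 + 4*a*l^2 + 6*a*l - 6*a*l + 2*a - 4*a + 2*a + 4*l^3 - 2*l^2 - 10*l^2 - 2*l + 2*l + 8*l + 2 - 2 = 4*l^3 + l^2*(4*a - 12) + l*(8 - 8*a^2)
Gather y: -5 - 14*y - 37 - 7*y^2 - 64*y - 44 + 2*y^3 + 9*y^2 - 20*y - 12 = 2*y^3 + 2*y^2 - 98*y - 98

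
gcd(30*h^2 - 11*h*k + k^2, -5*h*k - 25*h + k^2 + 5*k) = 5*h - k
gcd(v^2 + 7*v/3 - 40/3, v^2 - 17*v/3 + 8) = v - 8/3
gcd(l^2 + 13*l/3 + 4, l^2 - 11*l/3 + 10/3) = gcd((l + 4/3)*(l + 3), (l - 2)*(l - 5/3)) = 1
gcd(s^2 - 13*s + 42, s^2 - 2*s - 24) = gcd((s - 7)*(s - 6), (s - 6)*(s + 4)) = s - 6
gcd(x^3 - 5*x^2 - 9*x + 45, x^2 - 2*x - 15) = x^2 - 2*x - 15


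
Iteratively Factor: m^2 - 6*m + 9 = (m - 3)*(m - 3)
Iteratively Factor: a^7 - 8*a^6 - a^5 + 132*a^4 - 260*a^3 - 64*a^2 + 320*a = (a - 5)*(a^6 - 3*a^5 - 16*a^4 + 52*a^3 - 64*a) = (a - 5)*(a - 2)*(a^5 - a^4 - 18*a^3 + 16*a^2 + 32*a) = (a - 5)*(a - 2)*(a + 4)*(a^4 - 5*a^3 + 2*a^2 + 8*a) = a*(a - 5)*(a - 2)*(a + 4)*(a^3 - 5*a^2 + 2*a + 8) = a*(a - 5)*(a - 2)*(a + 1)*(a + 4)*(a^2 - 6*a + 8) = a*(a - 5)*(a - 4)*(a - 2)*(a + 1)*(a + 4)*(a - 2)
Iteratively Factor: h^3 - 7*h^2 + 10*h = (h)*(h^2 - 7*h + 10) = h*(h - 5)*(h - 2)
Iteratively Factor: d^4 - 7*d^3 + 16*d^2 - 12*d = (d - 2)*(d^3 - 5*d^2 + 6*d) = d*(d - 2)*(d^2 - 5*d + 6) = d*(d - 2)^2*(d - 3)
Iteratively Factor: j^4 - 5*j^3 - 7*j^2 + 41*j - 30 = (j + 3)*(j^3 - 8*j^2 + 17*j - 10) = (j - 2)*(j + 3)*(j^2 - 6*j + 5) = (j - 2)*(j - 1)*(j + 3)*(j - 5)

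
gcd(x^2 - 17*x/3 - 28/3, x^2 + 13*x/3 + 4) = x + 4/3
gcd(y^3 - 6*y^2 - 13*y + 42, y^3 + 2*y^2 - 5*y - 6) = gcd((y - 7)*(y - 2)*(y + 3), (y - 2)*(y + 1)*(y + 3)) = y^2 + y - 6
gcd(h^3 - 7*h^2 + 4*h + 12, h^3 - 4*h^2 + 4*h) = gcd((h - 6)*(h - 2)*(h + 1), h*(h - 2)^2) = h - 2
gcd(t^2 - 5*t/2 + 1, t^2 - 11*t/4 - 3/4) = 1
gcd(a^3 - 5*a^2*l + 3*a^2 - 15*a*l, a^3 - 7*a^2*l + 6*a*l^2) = a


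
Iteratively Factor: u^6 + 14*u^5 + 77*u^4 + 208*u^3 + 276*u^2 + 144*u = (u + 2)*(u^5 + 12*u^4 + 53*u^3 + 102*u^2 + 72*u) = (u + 2)*(u + 3)*(u^4 + 9*u^3 + 26*u^2 + 24*u) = (u + 2)*(u + 3)*(u + 4)*(u^3 + 5*u^2 + 6*u) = u*(u + 2)*(u + 3)*(u + 4)*(u^2 + 5*u + 6) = u*(u + 2)^2*(u + 3)*(u + 4)*(u + 3)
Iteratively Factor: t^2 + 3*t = (t)*(t + 3)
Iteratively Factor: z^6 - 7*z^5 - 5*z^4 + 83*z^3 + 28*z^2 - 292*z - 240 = (z + 2)*(z^5 - 9*z^4 + 13*z^3 + 57*z^2 - 86*z - 120) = (z + 2)^2*(z^4 - 11*z^3 + 35*z^2 - 13*z - 60) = (z + 1)*(z + 2)^2*(z^3 - 12*z^2 + 47*z - 60) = (z - 4)*(z + 1)*(z + 2)^2*(z^2 - 8*z + 15) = (z - 5)*(z - 4)*(z + 1)*(z + 2)^2*(z - 3)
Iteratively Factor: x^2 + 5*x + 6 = (x + 3)*(x + 2)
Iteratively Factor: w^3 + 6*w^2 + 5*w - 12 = (w + 3)*(w^2 + 3*w - 4) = (w - 1)*(w + 3)*(w + 4)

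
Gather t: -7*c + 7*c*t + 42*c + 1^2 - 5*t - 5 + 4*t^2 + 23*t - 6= 35*c + 4*t^2 + t*(7*c + 18) - 10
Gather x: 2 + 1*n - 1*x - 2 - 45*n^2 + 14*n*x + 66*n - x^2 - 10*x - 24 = -45*n^2 + 67*n - x^2 + x*(14*n - 11) - 24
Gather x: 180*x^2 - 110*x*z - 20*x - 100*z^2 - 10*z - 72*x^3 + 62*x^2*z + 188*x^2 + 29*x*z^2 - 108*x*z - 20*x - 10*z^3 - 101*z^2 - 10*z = -72*x^3 + x^2*(62*z + 368) + x*(29*z^2 - 218*z - 40) - 10*z^3 - 201*z^2 - 20*z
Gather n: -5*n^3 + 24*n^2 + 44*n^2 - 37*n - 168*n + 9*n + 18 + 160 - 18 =-5*n^3 + 68*n^2 - 196*n + 160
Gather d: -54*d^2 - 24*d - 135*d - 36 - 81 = -54*d^2 - 159*d - 117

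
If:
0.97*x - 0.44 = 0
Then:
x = 0.45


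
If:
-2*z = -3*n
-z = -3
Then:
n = 2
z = 3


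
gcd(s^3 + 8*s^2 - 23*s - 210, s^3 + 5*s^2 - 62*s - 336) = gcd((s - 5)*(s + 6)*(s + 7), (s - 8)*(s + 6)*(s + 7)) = s^2 + 13*s + 42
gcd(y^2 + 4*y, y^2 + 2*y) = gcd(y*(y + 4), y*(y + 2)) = y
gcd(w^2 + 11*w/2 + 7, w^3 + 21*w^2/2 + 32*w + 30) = w + 2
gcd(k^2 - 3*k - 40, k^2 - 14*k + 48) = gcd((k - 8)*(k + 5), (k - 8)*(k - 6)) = k - 8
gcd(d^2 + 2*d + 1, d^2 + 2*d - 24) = 1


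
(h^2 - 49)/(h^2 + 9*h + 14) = (h - 7)/(h + 2)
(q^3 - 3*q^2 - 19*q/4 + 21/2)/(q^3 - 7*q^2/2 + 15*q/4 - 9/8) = 2*(2*q^2 - 3*q - 14)/(4*q^2 - 8*q + 3)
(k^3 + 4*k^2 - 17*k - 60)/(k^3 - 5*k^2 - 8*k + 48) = (k + 5)/(k - 4)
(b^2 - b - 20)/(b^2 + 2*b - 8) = (b - 5)/(b - 2)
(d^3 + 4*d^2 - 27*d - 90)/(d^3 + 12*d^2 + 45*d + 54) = (d - 5)/(d + 3)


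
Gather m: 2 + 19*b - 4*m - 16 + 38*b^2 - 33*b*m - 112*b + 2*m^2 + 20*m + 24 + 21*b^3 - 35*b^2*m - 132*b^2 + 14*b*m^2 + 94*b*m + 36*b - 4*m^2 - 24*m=21*b^3 - 94*b^2 - 57*b + m^2*(14*b - 2) + m*(-35*b^2 + 61*b - 8) + 10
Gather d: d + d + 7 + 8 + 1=2*d + 16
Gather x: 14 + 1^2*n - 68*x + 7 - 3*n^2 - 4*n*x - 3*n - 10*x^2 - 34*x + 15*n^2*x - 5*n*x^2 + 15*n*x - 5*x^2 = -3*n^2 - 2*n + x^2*(-5*n - 15) + x*(15*n^2 + 11*n - 102) + 21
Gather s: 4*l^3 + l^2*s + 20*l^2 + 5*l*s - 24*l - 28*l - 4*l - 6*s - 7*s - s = 4*l^3 + 20*l^2 - 56*l + s*(l^2 + 5*l - 14)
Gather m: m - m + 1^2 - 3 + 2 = 0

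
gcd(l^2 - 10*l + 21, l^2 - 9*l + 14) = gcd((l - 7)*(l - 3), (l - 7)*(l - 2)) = l - 7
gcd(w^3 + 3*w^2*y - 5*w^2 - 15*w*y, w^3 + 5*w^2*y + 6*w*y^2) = w^2 + 3*w*y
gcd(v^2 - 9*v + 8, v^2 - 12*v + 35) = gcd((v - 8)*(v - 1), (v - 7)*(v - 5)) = 1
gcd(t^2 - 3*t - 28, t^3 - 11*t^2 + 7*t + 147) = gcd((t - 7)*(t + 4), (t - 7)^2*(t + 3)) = t - 7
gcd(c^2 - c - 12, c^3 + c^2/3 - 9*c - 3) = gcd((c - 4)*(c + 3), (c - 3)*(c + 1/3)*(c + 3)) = c + 3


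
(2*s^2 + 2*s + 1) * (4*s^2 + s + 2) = 8*s^4 + 10*s^3 + 10*s^2 + 5*s + 2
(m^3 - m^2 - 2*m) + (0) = m^3 - m^2 - 2*m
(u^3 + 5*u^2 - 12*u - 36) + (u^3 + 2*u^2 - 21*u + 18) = 2*u^3 + 7*u^2 - 33*u - 18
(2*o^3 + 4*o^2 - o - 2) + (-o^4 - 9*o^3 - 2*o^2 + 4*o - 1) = -o^4 - 7*o^3 + 2*o^2 + 3*o - 3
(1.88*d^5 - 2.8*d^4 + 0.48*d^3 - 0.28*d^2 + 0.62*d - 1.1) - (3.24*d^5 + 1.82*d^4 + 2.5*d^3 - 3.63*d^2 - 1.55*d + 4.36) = -1.36*d^5 - 4.62*d^4 - 2.02*d^3 + 3.35*d^2 + 2.17*d - 5.46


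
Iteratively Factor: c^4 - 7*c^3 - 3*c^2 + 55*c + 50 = (c + 2)*(c^3 - 9*c^2 + 15*c + 25) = (c - 5)*(c + 2)*(c^2 - 4*c - 5) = (c - 5)*(c + 1)*(c + 2)*(c - 5)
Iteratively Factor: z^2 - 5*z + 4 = (z - 1)*(z - 4)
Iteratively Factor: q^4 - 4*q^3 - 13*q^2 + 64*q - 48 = (q - 4)*(q^3 - 13*q + 12) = (q - 4)*(q + 4)*(q^2 - 4*q + 3) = (q - 4)*(q - 3)*(q + 4)*(q - 1)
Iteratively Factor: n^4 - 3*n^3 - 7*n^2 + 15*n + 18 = (n + 1)*(n^3 - 4*n^2 - 3*n + 18) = (n - 3)*(n + 1)*(n^2 - n - 6) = (n - 3)^2*(n + 1)*(n + 2)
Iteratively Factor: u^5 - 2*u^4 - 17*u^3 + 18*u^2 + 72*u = (u - 4)*(u^4 + 2*u^3 - 9*u^2 - 18*u) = (u - 4)*(u + 3)*(u^3 - u^2 - 6*u) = u*(u - 4)*(u + 3)*(u^2 - u - 6) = u*(u - 4)*(u - 3)*(u + 3)*(u + 2)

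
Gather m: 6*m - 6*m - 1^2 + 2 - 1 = 0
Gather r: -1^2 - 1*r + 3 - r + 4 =6 - 2*r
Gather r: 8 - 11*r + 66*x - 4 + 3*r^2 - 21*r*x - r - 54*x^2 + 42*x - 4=3*r^2 + r*(-21*x - 12) - 54*x^2 + 108*x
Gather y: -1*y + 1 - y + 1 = 2 - 2*y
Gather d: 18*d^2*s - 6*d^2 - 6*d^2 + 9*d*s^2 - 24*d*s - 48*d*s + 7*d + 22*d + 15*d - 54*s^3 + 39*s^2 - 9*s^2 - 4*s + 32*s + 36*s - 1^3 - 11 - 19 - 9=d^2*(18*s - 12) + d*(9*s^2 - 72*s + 44) - 54*s^3 + 30*s^2 + 64*s - 40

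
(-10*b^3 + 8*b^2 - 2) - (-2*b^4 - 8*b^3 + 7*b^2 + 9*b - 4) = 2*b^4 - 2*b^3 + b^2 - 9*b + 2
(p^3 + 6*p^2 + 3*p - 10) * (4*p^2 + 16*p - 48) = 4*p^5 + 40*p^4 + 60*p^3 - 280*p^2 - 304*p + 480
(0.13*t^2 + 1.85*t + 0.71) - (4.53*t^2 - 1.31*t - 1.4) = -4.4*t^2 + 3.16*t + 2.11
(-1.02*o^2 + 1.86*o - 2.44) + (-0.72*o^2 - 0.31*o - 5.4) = -1.74*o^2 + 1.55*o - 7.84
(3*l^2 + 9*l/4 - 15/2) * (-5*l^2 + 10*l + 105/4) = -15*l^4 + 75*l^3/4 + 555*l^2/4 - 255*l/16 - 1575/8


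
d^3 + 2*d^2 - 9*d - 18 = (d - 3)*(d + 2)*(d + 3)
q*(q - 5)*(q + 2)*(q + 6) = q^4 + 3*q^3 - 28*q^2 - 60*q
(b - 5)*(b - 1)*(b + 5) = b^3 - b^2 - 25*b + 25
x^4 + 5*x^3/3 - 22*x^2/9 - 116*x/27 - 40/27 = (x - 5/3)*(x + 2/3)^2*(x + 2)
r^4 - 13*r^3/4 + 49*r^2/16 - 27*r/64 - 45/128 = (r - 3/2)*(r - 5/4)*(r - 3/4)*(r + 1/4)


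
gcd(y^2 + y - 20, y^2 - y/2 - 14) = y - 4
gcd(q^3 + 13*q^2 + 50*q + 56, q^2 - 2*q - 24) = q + 4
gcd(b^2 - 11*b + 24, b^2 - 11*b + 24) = b^2 - 11*b + 24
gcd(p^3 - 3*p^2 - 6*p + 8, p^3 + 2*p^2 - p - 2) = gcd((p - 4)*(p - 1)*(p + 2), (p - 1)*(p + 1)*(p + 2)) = p^2 + p - 2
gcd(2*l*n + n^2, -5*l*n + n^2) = n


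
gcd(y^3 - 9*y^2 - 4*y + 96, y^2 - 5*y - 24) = y^2 - 5*y - 24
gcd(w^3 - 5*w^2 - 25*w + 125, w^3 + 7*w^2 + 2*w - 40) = w + 5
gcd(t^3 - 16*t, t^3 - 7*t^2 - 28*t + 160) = t - 4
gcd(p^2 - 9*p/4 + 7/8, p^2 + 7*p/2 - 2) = p - 1/2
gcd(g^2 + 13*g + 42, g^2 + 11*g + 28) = g + 7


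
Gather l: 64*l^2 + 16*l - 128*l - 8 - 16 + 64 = 64*l^2 - 112*l + 40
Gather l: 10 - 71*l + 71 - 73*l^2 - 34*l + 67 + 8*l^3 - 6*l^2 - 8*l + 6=8*l^3 - 79*l^2 - 113*l + 154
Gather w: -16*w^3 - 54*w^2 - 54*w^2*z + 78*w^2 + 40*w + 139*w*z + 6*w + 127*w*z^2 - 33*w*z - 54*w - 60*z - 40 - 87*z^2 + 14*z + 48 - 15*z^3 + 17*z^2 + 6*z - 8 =-16*w^3 + w^2*(24 - 54*z) + w*(127*z^2 + 106*z - 8) - 15*z^3 - 70*z^2 - 40*z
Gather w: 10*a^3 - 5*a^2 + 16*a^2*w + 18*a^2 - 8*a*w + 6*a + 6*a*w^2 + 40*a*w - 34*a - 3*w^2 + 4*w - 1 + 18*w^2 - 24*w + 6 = 10*a^3 + 13*a^2 - 28*a + w^2*(6*a + 15) + w*(16*a^2 + 32*a - 20) + 5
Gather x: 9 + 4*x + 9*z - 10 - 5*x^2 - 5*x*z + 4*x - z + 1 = -5*x^2 + x*(8 - 5*z) + 8*z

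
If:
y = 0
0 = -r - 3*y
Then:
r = 0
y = 0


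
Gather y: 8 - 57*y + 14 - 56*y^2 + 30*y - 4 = -56*y^2 - 27*y + 18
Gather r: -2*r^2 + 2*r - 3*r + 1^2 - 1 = -2*r^2 - r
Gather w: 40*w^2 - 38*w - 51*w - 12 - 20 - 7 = 40*w^2 - 89*w - 39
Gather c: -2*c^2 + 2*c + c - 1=-2*c^2 + 3*c - 1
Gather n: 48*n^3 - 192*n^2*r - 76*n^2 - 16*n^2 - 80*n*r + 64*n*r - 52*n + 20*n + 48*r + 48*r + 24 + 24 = 48*n^3 + n^2*(-192*r - 92) + n*(-16*r - 32) + 96*r + 48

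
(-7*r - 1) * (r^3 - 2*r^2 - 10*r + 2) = -7*r^4 + 13*r^3 + 72*r^2 - 4*r - 2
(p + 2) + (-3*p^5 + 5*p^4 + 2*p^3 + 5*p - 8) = -3*p^5 + 5*p^4 + 2*p^3 + 6*p - 6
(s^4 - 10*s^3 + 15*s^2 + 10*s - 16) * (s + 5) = s^5 - 5*s^4 - 35*s^3 + 85*s^2 + 34*s - 80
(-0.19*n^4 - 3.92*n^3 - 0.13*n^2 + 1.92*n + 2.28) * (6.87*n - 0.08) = -1.3053*n^5 - 26.9152*n^4 - 0.5795*n^3 + 13.2008*n^2 + 15.51*n - 0.1824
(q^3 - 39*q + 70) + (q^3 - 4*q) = 2*q^3 - 43*q + 70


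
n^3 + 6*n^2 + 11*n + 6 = (n + 1)*(n + 2)*(n + 3)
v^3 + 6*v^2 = v^2*(v + 6)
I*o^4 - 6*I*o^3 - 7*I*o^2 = o^2*(o - 7)*(I*o + I)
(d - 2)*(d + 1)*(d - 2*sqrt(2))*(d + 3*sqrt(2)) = d^4 - d^3 + sqrt(2)*d^3 - 14*d^2 - sqrt(2)*d^2 - 2*sqrt(2)*d + 12*d + 24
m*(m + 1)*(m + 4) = m^3 + 5*m^2 + 4*m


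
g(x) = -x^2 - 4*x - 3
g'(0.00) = -4.00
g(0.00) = -3.00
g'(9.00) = -22.00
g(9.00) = -120.00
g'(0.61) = -5.22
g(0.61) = -5.81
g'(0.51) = -5.02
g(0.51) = -5.30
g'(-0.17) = -3.66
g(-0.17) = -2.35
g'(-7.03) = 10.06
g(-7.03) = -24.30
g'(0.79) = -5.58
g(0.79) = -6.78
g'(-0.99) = -2.02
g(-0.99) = -0.02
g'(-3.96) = 3.92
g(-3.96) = -2.84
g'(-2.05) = 0.10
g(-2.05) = 1.00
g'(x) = -2*x - 4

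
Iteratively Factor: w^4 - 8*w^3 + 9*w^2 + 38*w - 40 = (w - 1)*(w^3 - 7*w^2 + 2*w + 40) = (w - 1)*(w + 2)*(w^2 - 9*w + 20) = (w - 5)*(w - 1)*(w + 2)*(w - 4)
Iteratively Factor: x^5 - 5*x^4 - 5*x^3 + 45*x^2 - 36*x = (x - 1)*(x^4 - 4*x^3 - 9*x^2 + 36*x) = x*(x - 1)*(x^3 - 4*x^2 - 9*x + 36) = x*(x - 4)*(x - 1)*(x^2 - 9) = x*(x - 4)*(x - 1)*(x + 3)*(x - 3)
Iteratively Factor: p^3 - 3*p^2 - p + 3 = (p - 3)*(p^2 - 1) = (p - 3)*(p - 1)*(p + 1)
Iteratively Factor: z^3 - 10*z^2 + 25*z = (z - 5)*(z^2 - 5*z) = z*(z - 5)*(z - 5)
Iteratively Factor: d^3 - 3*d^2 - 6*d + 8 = (d - 1)*(d^2 - 2*d - 8) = (d - 1)*(d + 2)*(d - 4)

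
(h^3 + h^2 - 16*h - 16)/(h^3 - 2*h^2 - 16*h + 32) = (h + 1)/(h - 2)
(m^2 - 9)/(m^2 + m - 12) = (m + 3)/(m + 4)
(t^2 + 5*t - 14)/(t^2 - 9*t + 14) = (t + 7)/(t - 7)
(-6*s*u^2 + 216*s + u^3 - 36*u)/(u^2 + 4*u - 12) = (-6*s*u + 36*s + u^2 - 6*u)/(u - 2)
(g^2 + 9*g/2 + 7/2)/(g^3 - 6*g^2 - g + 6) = (g + 7/2)/(g^2 - 7*g + 6)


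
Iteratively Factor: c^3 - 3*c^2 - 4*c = (c)*(c^2 - 3*c - 4) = c*(c - 4)*(c + 1)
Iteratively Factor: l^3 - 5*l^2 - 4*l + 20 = (l + 2)*(l^2 - 7*l + 10) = (l - 5)*(l + 2)*(l - 2)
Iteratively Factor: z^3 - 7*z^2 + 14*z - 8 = (z - 4)*(z^2 - 3*z + 2) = (z - 4)*(z - 2)*(z - 1)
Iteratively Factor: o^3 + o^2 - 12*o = (o - 3)*(o^2 + 4*o) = o*(o - 3)*(o + 4)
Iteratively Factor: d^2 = (d)*(d)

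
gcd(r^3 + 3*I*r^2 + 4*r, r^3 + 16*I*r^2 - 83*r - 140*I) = r + 4*I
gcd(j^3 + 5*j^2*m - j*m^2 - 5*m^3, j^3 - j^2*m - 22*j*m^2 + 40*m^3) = j + 5*m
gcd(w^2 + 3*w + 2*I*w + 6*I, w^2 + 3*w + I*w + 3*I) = w + 3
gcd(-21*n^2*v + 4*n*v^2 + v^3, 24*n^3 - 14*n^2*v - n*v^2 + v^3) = -3*n + v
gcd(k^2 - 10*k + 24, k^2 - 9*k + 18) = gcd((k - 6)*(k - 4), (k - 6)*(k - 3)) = k - 6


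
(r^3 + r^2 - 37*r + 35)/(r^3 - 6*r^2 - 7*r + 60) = (r^2 + 6*r - 7)/(r^2 - r - 12)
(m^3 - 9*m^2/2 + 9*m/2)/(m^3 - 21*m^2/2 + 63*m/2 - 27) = m/(m - 6)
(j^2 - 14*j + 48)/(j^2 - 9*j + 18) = (j - 8)/(j - 3)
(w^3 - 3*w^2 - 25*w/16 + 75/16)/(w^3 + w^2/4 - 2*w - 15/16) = (4*w^2 - 17*w + 15)/(4*w^2 - 4*w - 3)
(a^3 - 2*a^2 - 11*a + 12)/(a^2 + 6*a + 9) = (a^2 - 5*a + 4)/(a + 3)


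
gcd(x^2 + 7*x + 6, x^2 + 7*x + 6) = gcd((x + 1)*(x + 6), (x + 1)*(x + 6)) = x^2 + 7*x + 6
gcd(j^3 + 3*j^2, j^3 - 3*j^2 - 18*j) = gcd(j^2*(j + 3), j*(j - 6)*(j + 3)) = j^2 + 3*j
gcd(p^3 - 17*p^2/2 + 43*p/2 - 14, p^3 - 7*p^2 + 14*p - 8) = p^2 - 5*p + 4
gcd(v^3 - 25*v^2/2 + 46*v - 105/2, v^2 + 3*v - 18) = v - 3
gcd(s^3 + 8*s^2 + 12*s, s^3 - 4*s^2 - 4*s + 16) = s + 2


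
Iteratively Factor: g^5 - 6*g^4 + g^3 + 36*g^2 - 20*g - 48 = (g + 2)*(g^4 - 8*g^3 + 17*g^2 + 2*g - 24) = (g + 1)*(g + 2)*(g^3 - 9*g^2 + 26*g - 24) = (g - 4)*(g + 1)*(g + 2)*(g^2 - 5*g + 6) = (g - 4)*(g - 2)*(g + 1)*(g + 2)*(g - 3)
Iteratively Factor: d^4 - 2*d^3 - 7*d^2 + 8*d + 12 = (d + 1)*(d^3 - 3*d^2 - 4*d + 12) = (d - 3)*(d + 1)*(d^2 - 4) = (d - 3)*(d + 1)*(d + 2)*(d - 2)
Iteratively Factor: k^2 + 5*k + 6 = (k + 2)*(k + 3)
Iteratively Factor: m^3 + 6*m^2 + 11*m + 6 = (m + 1)*(m^2 + 5*m + 6) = (m + 1)*(m + 3)*(m + 2)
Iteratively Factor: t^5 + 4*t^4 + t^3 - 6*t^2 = (t + 2)*(t^4 + 2*t^3 - 3*t^2) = t*(t + 2)*(t^3 + 2*t^2 - 3*t) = t*(t + 2)*(t + 3)*(t^2 - t) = t^2*(t + 2)*(t + 3)*(t - 1)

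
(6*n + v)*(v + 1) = 6*n*v + 6*n + v^2 + v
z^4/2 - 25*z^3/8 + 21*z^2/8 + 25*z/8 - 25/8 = (z/2 + 1/2)*(z - 5)*(z - 5/4)*(z - 1)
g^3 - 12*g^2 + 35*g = g*(g - 7)*(g - 5)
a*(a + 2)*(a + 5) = a^3 + 7*a^2 + 10*a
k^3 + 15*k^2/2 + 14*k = k*(k + 7/2)*(k + 4)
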